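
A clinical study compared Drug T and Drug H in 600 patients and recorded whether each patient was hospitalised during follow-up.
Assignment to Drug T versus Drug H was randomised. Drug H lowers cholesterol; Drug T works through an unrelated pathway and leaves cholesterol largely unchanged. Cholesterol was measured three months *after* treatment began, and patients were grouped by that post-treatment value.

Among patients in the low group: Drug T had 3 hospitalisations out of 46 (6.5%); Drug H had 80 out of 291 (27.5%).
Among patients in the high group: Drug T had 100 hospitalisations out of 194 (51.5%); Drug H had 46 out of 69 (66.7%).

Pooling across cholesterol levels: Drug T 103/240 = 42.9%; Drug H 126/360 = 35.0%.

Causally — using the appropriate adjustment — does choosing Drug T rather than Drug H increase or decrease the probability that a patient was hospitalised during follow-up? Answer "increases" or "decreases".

Cholesterol here is a post-treatment variable shaped by the drug; conditioning on it would introduce bias rather than remove it. The overall comparison is the causal one.
Pooled: Drug T 42.9% vs Drug H 35.0%; Drug H is lower overall.

increases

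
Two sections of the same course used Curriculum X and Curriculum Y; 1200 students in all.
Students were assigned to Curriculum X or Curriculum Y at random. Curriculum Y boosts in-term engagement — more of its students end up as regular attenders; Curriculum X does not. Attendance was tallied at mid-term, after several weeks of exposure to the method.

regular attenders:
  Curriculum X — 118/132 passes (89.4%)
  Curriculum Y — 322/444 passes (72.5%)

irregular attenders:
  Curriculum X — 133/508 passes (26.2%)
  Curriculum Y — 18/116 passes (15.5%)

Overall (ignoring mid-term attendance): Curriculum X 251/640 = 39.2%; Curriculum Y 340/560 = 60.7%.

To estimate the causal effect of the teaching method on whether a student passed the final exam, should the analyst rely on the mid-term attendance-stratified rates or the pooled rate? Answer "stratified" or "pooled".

pooled

Mid-term attendance is downstream of the teaching method. One should not condition on a consequence of treatment, so the overall rates are the right comparison.
Pooled: Curriculum X 39.2% vs Curriculum Y 60.7%; Curriculum Y is higher overall.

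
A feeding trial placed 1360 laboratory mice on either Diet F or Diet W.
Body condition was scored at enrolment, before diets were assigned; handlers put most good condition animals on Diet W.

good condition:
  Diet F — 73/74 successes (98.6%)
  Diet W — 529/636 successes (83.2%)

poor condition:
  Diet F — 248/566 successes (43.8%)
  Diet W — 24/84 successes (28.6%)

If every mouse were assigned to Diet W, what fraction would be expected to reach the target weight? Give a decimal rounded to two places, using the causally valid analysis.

Since starting body condition is a pre-existing factor (not a product of the diet) and it affects the outcome on its own, it is a confounder. The stratified rates, not the pooled rate, identify the causal effect.
Standardising Diet W to the population starting body condition mix: 0.522·529/636 + 0.478·24/84 = 0.571.

0.57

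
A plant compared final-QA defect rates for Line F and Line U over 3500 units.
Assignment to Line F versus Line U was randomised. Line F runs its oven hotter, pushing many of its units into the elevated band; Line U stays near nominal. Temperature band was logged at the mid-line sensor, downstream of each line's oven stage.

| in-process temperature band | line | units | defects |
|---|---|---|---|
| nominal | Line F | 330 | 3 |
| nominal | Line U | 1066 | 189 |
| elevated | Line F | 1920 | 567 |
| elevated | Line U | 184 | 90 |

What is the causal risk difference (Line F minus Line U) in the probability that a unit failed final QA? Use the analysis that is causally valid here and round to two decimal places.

+0.03

In-process temperature band lies on the pathway line → in-process temperature band → outcome, so adjusting for it blocks the indirect effect. For the total causal effect of line, use the unadjusted pooled rates.
The causal difference is the pooled difference: 0.253 − 0.223 = +0.030.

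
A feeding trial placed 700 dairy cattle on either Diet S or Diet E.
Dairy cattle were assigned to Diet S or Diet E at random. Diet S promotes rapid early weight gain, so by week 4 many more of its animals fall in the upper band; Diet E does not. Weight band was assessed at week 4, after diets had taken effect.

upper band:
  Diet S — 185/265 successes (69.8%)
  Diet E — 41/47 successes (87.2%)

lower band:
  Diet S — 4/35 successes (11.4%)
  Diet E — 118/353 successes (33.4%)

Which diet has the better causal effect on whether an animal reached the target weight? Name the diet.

Diet S

Within every week-4 weight band level Diet E has the higher rate, yet pooled Diet S does — Simpson's reversal.
Week-4 weight band here is a post-treatment variable shaped by the diet; conditioning on it would introduce bias rather than remove it. The overall comparison is the causal one.
Pooled: Diet S 63.0% vs Diet E 39.8%; Diet S is higher overall.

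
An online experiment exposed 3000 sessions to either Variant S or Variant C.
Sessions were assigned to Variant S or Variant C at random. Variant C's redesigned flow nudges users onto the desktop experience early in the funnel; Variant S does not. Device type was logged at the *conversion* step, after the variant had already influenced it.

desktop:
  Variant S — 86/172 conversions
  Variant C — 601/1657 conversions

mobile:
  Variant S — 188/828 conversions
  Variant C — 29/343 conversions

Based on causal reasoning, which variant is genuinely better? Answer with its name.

Variant C

The stratified and pooled comparisons disagree (Variant S wins within each device type; Variant C wins overall), so the answer turns on the causal role of device type.
Because the variant influences device type, device type is a post-treatment mediator, not a confounder. Stratifying on it would bias the estimate; the causal effect is the crude pooled difference.
Pooled: Variant S 27.4% vs Variant C 31.5%; Variant C is higher overall.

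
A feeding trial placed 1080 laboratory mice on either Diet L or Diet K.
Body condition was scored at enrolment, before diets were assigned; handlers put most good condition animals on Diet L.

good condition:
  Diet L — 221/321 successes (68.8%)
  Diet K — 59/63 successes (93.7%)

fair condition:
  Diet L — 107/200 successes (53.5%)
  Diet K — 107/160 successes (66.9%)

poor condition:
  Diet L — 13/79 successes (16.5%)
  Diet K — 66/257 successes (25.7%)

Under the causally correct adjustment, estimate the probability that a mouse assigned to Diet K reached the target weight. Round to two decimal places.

0.64

Starting body condition satisfies the back-door criterion: it is not a descendant of the diet, and it blocks the spurious path from diet to outcome. Adjusting for it (i.e., using the within-starting body condition rates) gives the causal effect.
Standardising Diet K to the population starting body condition mix: 0.356·59/63 + 0.333·107/160 + 0.311·66/257 = 0.636.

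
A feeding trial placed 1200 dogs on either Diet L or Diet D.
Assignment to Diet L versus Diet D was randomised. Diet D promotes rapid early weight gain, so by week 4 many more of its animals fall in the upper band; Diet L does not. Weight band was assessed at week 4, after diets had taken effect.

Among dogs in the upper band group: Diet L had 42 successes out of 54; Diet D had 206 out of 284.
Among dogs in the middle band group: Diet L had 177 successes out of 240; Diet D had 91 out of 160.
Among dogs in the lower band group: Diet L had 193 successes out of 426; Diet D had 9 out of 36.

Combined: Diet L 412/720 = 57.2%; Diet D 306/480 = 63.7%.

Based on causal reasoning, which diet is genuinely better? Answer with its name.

Diet D

Week-4 weight band is downstream of the diet. One should not condition on a consequence of treatment, so the overall rates are the right comparison.
Pooled: Diet L 57.2% vs Diet D 63.7%; Diet D is higher overall.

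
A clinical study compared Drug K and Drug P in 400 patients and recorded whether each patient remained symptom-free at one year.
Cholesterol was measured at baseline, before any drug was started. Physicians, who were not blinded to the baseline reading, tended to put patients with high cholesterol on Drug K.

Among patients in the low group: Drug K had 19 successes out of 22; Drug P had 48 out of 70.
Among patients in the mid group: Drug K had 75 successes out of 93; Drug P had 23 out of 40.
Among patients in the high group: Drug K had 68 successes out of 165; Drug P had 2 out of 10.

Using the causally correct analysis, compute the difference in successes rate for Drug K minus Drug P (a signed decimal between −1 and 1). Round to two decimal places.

The stratified and pooled comparisons disagree (Drug K wins within each cholesterol; Drug P wins overall), so the answer turns on the causal role of cholesterol.
Here cholesterol is a common cause — it drives both which drug a case falls under and the outcome. The crude comparison mixes populations; the stratum-specific rates are the causally relevant ones.
Adjusting over the population distribution of cholesterol: 0.230·(0.864−0.686) + 0.333·(0.806−0.575) + 0.438·(0.412−0.200) = +0.211.

+0.21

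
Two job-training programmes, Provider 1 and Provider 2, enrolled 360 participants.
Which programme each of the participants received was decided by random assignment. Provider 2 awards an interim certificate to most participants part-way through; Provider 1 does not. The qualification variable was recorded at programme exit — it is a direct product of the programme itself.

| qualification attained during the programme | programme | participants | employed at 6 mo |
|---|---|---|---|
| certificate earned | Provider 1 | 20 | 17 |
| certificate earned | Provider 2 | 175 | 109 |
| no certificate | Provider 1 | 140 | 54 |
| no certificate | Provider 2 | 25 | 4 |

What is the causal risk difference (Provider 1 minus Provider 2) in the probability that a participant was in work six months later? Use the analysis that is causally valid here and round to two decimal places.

Qualification attained during the programme here is a post-treatment variable shaped by the programme; conditioning on it would introduce bias rather than remove it. The overall comparison is the causal one.
The causal difference is the pooled difference: 0.444 − 0.565 = -0.121.

-0.12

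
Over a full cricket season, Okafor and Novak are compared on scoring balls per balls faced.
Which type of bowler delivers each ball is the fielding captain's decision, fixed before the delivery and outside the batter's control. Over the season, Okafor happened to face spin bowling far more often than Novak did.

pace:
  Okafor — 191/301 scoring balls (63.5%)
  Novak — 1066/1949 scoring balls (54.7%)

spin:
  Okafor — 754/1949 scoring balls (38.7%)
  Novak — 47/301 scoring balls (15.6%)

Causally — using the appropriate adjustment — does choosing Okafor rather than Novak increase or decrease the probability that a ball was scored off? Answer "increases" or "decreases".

The bowling type-specific comparison favours Okafor throughout, but the pooled figures favour Novak. The question is whether to condition on bowling type.
Bowling type differs across players for reasons unrelated to any effect of the player itself, and it separately predicts the outcome — a classic confounder. We must compare within bowling type levels.
Within each level — pace: 63.5% vs 54.7%; spin: 38.7% vs 15.6% — Okafor is higher every time.

increases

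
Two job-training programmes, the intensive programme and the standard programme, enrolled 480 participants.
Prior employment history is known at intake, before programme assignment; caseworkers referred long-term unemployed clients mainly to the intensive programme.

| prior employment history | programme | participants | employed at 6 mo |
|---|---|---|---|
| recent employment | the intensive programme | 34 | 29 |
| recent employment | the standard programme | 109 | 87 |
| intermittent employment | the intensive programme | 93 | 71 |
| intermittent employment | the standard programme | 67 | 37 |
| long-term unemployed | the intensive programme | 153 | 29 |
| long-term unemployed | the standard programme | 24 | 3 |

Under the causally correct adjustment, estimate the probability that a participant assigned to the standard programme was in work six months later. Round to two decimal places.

0.47

the intensive programme is higher inside every prior employment history stratum but the standard programme is higher in aggregate. Whether to stratify depends on how prior employment history relates to the programme.
Here prior employment history is a common cause — it drives both which programme a case falls under and the outcome. The crude comparison mixes populations; the stratum-specific rates are the causally relevant ones.
Standardising the standard programme to the population prior employment history mix: 0.298·87/109 + 0.333·37/67 + 0.369·3/24 = 0.468.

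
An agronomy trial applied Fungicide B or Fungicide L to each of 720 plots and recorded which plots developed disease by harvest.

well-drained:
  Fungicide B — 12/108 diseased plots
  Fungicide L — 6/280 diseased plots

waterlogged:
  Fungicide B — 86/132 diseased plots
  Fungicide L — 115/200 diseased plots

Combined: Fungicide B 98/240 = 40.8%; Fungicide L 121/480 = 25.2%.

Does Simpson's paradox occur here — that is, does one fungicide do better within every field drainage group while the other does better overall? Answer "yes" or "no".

Within each field drainage level (well-drained 11.1% vs 2.1%; waterlogged 65.2% vs 57.5%), Fungicide L has the lower rate every time. Pooled: 40.8% vs 25.2% — Fungicide L has the lower rate overall. They agree.

no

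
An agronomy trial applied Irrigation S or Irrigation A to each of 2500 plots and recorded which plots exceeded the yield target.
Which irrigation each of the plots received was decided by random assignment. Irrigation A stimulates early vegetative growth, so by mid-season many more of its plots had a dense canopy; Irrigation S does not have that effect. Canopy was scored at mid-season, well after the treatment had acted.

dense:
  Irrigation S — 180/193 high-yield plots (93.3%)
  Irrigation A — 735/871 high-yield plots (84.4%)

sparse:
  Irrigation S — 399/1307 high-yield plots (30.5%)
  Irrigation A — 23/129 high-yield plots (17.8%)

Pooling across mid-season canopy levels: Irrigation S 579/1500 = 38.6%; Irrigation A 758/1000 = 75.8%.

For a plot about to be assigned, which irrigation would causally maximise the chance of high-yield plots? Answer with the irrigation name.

Irrigation A

Irrigation S is higher inside every mid-season canopy stratum but Irrigation A is higher in aggregate. Whether to stratify depends on how mid-season canopy relates to the irrigation.
Mid-season canopy here is a post-treatment variable shaped by the irrigation; conditioning on it would introduce bias rather than remove it. The overall comparison is the causal one.
Pooled: Irrigation S 38.6% vs Irrigation A 75.8%; Irrigation A is higher overall.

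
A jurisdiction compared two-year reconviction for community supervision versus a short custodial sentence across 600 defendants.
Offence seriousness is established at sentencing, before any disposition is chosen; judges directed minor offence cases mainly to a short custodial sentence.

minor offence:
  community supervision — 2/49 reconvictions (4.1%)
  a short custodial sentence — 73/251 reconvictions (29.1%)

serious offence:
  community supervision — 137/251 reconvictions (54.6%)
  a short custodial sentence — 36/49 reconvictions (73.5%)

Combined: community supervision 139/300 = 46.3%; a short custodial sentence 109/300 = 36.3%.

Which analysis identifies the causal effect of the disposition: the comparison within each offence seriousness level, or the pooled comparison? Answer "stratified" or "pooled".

Offence seriousness satisfies the back-door criterion: it is not a descendant of the disposition, and it blocks the spurious path from disposition to outcome. Adjusting for it (i.e., using the within-offence seriousness rates) gives the causal effect.
Within each level — minor offence: 4.1% vs 29.1%; serious offence: 54.6% vs 73.5% — community supervision is lower every time.

stratified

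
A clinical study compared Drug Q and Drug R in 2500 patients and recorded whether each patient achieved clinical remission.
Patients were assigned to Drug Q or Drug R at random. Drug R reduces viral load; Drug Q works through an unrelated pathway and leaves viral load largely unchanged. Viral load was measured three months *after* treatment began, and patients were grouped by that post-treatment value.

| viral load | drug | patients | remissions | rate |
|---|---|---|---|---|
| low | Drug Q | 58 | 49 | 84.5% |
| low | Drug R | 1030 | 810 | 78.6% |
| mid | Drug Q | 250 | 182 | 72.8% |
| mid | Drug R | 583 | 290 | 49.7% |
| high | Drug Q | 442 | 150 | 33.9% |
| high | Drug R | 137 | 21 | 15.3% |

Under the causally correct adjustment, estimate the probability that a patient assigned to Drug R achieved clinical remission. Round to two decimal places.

0.64

Because the drug influences viral load, viral load is a post-treatment mediator, not a confounder. Stratifying on it would bias the estimate; the causal effect is the crude pooled difference.
So P(outcome | do(Drug R)) is just the pooled rate for Drug R: 1121/1750 = 0.641.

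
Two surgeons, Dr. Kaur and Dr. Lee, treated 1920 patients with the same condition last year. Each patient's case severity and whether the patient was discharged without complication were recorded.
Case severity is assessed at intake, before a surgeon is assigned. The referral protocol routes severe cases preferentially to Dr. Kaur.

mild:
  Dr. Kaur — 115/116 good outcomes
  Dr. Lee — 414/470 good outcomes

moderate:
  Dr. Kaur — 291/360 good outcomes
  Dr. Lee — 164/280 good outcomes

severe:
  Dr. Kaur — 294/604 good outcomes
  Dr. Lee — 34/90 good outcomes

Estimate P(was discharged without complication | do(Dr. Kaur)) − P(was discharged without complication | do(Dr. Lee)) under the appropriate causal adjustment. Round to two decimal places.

+0.15

Dr. Kaur is higher inside every case severity stratum but Dr. Lee is higher in aggregate. Whether to stratify depends on how case severity relates to the surgeon.
Since case severity is a pre-existing factor (not a product of the surgeon) and it affects the outcome on its own, it is a confounder. The stratified rates, not the pooled rate, identify the causal effect.
Adjusting over the population distribution of case severity: 0.305·(0.991−0.881) + 0.333·(0.808−0.586) + 0.361·(0.487−0.378) = +0.147.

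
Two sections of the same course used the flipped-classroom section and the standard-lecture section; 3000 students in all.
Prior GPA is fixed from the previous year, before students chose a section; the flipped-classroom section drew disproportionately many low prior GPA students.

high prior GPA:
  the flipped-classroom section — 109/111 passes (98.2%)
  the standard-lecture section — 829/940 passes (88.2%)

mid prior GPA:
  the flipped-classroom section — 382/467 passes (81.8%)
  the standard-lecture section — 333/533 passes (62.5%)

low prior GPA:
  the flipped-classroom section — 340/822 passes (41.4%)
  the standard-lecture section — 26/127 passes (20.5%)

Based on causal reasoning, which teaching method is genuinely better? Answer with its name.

Prior GPA band differs across teaching methods for reasons unrelated to any effect of the teaching method itself, and it separately predicts the outcome — a classic confounder. We must compare within prior GPA band levels.
Within each level — high prior GPA: 98.2% vs 88.2%; mid prior GPA: 81.8% vs 62.5%; low prior GPA: 41.4% vs 20.5% — the flipped-classroom section is higher every time.

the flipped-classroom section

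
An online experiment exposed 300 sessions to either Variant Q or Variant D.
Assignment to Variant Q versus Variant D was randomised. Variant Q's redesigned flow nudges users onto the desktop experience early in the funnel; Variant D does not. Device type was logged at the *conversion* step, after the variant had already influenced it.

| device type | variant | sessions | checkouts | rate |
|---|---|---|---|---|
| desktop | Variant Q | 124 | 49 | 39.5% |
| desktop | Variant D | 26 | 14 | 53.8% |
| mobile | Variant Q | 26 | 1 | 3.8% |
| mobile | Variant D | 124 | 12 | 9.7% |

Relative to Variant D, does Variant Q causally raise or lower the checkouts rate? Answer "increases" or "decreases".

Device type here is a post-treatment variable shaped by the variant; conditioning on it would introduce bias rather than remove it. The overall comparison is the causal one.
Pooled: Variant Q 33.3% vs Variant D 17.3%; Variant Q is higher overall.

increases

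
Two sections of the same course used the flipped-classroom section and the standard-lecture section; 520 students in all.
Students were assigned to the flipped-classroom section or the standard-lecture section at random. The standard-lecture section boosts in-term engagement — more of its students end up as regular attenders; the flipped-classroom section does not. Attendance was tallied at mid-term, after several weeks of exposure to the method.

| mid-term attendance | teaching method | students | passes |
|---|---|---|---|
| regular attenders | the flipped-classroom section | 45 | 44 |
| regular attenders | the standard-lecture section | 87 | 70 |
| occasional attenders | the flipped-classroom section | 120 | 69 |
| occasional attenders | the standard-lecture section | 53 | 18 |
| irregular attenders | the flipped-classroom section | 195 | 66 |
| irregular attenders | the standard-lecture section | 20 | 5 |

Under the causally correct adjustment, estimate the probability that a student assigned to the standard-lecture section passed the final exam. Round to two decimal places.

The stratified and pooled comparisons disagree (the flipped-classroom section wins within each mid-term attendance; the standard-lecture section wins overall), so the answer turns on the causal role of mid-term attendance.
Because the teaching method influences mid-term attendance, mid-term attendance is a post-treatment mediator, not a confounder. Stratifying on it would bias the estimate; the causal effect is the crude pooled difference.
So P(outcome | do(the standard-lecture section)) is just the pooled rate for the standard-lecture section: 93/160 = 0.581.

0.58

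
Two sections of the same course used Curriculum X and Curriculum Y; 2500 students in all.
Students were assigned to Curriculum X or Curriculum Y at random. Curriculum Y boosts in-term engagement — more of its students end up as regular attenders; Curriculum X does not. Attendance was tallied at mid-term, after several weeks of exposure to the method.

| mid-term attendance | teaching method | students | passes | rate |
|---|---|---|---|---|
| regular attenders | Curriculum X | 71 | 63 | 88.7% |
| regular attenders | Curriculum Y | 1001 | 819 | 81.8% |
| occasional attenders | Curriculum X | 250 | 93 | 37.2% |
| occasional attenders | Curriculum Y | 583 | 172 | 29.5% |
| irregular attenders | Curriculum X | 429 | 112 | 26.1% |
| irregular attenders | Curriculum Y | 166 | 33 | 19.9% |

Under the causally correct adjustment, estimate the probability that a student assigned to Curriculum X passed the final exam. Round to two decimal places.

The distribution of mid-term attendance is itself part of what the teaching method does — it is an intermediate outcome. Holding it fixed would remove that part of the effect; the total effect is the pooled difference.
So P(outcome | do(Curriculum X)) is just the pooled rate for Curriculum X: 268/750 = 0.357.

0.36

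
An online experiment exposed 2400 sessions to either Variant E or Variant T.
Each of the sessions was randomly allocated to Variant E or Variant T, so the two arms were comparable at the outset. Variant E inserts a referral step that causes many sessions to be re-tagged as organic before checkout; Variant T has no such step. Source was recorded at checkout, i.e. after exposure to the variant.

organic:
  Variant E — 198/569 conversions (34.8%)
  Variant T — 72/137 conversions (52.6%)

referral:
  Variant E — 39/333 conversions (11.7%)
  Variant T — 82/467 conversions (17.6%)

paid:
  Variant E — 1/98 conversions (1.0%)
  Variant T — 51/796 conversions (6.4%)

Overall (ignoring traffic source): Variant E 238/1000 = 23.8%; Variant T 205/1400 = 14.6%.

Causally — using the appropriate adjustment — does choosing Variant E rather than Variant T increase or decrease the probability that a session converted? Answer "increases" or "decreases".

increases

Within every traffic source level Variant T has the higher rate, yet pooled Variant E does — Simpson's reversal.
Traffic source is downstream of the variant. One should not condition on a consequence of treatment, so the overall rates are the right comparison.
Pooled: Variant E 23.8% vs Variant T 14.6%; Variant E is higher overall.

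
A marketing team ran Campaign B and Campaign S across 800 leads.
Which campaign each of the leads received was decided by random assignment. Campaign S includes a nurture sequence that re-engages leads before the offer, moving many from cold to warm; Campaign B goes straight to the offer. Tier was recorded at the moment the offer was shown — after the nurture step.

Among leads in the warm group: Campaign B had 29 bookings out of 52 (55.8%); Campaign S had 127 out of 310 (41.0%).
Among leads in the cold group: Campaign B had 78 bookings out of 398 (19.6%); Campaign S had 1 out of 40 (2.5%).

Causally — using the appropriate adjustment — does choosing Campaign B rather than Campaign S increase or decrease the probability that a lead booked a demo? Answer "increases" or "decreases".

decreases

The engagement tier-specific comparison favours Campaign B throughout, but the pooled figures favour Campaign S. The question is whether to condition on engagement tier.
Engagement tier is recorded after the campaign and is itself shifted by it — it sits on the causal path from campaign to outcome. Conditioning on a mediator would strip out part of the effect we want; the pooled comparison gives the total causal effect.
Pooled: Campaign B 23.8% vs Campaign S 36.6%; Campaign S is higher overall.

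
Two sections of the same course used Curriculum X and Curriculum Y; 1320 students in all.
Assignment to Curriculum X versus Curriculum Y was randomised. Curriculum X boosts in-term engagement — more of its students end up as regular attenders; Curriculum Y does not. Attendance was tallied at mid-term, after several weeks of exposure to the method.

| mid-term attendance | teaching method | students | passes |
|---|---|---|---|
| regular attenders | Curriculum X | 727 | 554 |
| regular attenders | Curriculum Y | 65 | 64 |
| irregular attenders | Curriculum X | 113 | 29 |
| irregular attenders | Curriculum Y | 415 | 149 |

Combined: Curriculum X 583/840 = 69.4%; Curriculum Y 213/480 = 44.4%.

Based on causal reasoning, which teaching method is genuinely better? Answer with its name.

Curriculum X

The mid-term attendance-specific comparison favours Curriculum Y throughout, but the pooled figures favour Curriculum X. The question is whether to condition on mid-term attendance.
Mid-term attendance is recorded after the teaching method and is itself shifted by it — it sits on the causal path from teaching method to outcome. Conditioning on a mediator would strip out part of the effect we want; the pooled comparison gives the total causal effect.
Pooled: Curriculum X 69.4% vs Curriculum Y 44.4%; Curriculum X is higher overall.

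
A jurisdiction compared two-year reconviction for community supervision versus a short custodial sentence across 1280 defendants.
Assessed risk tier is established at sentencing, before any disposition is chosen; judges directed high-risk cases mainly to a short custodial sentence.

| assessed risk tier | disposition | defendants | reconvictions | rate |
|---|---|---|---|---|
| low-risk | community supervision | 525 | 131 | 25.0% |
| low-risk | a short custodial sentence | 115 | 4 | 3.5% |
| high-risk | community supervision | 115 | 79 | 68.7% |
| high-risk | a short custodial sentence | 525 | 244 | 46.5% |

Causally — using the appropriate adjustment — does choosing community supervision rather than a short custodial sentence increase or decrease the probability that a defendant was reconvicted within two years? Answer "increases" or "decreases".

increases

Assessed risk tier satisfies the back-door criterion: it is not a descendant of the disposition, and it blocks the spurious path from disposition to outcome. Adjusting for it (i.e., using the within-assessed risk tier rates) gives the causal effect.
Within each level — low-risk: 25.0% vs 3.5%; high-risk: 68.7% vs 46.5% — a short custodial sentence is lower every time.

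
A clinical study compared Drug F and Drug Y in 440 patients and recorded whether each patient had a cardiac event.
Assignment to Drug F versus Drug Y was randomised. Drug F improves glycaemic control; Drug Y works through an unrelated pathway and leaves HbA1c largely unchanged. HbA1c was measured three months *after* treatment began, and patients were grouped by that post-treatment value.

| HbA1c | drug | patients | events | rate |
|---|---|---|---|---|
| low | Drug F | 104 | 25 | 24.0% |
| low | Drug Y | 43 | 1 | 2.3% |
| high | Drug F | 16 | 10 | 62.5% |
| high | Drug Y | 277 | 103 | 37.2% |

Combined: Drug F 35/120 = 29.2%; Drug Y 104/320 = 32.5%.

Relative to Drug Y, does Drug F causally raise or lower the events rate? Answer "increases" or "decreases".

Stratifying would compare drugs among patients the drugs themselves sorted into HbA1c groups — a form of selection on an intermediate. The unconditioned pooled rates give the total causal effect.
Pooled: Drug F 29.2% vs Drug Y 32.5%; Drug F is lower overall.

decreases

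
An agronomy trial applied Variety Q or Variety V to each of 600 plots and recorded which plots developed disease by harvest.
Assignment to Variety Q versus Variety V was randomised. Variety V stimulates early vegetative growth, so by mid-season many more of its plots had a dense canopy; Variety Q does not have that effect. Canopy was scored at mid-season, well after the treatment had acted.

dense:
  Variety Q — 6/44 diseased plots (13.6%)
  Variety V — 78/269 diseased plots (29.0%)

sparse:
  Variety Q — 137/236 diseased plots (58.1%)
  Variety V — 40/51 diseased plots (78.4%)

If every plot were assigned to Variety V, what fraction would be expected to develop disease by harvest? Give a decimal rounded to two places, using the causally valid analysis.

0.37

Mid-season canopy is downstream of the variety. One should not condition on a consequence of treatment, so the overall rates are the right comparison.
So P(outcome | do(Variety V)) is just the pooled rate for Variety V: 118/320 = 0.369.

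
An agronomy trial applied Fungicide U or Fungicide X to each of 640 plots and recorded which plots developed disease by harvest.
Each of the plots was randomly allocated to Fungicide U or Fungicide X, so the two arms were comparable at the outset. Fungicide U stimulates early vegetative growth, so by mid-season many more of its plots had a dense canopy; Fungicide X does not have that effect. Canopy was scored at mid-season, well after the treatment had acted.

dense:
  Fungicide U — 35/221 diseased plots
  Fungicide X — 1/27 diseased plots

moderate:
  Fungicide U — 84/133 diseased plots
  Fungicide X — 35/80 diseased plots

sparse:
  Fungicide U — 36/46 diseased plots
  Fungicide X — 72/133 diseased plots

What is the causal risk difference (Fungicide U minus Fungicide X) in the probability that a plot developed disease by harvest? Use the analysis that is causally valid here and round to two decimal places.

-0.06

The distribution of mid-season canopy is itself part of what the fungicide does — it is an intermediate outcome. Holding it fixed would remove that part of the effect; the total effect is the pooled difference.
The causal difference is the pooled difference: 0.388 − 0.450 = -0.062.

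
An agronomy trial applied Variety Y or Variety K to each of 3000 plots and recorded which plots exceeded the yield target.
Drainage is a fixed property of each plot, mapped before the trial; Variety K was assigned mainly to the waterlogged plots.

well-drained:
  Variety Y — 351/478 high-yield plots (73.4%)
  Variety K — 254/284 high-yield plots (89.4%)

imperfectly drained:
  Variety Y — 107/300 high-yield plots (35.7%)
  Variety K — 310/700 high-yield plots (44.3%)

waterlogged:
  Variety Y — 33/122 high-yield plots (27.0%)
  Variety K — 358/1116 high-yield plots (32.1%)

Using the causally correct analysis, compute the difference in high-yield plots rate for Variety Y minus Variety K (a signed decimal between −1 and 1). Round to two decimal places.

-0.09

Within every field drainage level Variety K has the higher rate, yet pooled Variety Y does — Simpson's reversal.
Since field drainage is a pre-existing factor (not a product of the variety) and it affects the outcome on its own, it is a confounder. The stratified rates, not the pooled rate, identify the causal effect.
Adjusting over the population distribution of field drainage: 0.254·(0.734−0.894) + 0.333·(0.357−0.443) + 0.413·(0.270−0.321) = -0.090.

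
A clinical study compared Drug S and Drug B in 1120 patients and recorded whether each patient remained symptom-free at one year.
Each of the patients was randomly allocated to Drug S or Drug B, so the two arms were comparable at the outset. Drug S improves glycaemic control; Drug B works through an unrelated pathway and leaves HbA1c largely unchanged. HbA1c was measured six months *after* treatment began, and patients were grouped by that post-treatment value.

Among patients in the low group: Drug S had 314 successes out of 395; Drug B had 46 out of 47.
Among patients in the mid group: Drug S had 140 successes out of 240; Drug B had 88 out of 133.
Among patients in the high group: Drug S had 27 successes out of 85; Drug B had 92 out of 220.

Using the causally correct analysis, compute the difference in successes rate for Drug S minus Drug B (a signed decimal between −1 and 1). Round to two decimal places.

Stratifying would compare drugs among patients the drugs themselves sorted into HbA1c groups — a form of selection on an intermediate. The unconditioned pooled rates give the total causal effect.
The causal difference is the pooled difference: 0.668 − 0.565 = +0.103.

+0.10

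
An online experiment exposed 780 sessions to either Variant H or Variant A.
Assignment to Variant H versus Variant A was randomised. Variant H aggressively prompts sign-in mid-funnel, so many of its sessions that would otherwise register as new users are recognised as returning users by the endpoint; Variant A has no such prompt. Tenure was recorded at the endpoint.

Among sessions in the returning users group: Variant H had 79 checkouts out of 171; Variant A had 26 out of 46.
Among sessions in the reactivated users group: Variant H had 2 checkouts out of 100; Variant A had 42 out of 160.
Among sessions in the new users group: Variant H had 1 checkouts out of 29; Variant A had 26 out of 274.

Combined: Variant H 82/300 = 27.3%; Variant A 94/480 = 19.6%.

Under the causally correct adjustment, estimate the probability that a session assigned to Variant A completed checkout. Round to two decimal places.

User tenure lies on the pathway variant → user tenure → outcome, so adjusting for it blocks the indirect effect. For the total causal effect of variant, use the unadjusted pooled rates.
So P(outcome | do(Variant A)) is just the pooled rate for Variant A: 94/480 = 0.196.

0.20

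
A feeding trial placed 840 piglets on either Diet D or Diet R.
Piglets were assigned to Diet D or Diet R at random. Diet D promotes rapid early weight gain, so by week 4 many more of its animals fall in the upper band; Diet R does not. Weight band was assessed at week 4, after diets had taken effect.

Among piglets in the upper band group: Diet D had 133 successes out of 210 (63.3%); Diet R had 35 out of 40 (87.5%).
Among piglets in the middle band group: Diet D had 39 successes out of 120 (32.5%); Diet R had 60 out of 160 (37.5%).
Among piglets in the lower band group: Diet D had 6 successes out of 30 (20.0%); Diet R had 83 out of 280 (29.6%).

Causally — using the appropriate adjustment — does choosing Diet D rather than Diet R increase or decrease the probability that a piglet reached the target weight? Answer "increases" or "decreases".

increases

Diet R is higher inside every week-4 weight band stratum but Diet D is higher in aggregate. Whether to stratify depends on how week-4 weight band relates to the diet.
Week-4 weight band lies on the pathway diet → week-4 weight band → outcome, so adjusting for it blocks the indirect effect. For the total causal effect of diet, use the unadjusted pooled rates.
Pooled: Diet D 49.4% vs Diet R 37.1%; Diet D is higher overall.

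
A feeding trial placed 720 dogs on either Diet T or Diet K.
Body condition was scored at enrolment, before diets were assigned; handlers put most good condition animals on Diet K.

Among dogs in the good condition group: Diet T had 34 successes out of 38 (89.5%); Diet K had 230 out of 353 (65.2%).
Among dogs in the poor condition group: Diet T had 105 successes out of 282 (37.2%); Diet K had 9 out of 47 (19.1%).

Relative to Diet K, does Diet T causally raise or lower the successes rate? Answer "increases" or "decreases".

Nothing the diet does changes starting body condition; the imbalance is an allocation artefact. With starting body condition also predicting the outcome, the pooled figure is confounded, and the within-stratum comparison is the causal one.
Within each level — good condition: 89.5% vs 65.2%; poor condition: 37.2% vs 19.1% — Diet T is higher every time.

increases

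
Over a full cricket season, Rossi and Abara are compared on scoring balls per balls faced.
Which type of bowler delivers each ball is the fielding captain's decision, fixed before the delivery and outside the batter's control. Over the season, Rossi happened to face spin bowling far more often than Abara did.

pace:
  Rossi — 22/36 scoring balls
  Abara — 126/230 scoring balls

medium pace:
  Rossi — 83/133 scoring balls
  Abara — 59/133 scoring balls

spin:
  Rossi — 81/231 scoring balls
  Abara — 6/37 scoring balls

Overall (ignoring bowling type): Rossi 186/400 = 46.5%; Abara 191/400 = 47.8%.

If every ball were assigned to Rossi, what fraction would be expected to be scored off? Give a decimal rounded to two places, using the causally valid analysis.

Since bowling type is a pre-existing factor (not a product of the player) and it affects the outcome on its own, it is a confounder. The stratified rates, not the pooled rate, identify the causal effect.
Standardising Rossi to the population bowling type mix: 0.333·22/36 + 0.333·83/133 + 0.335·81/231 = 0.528.

0.53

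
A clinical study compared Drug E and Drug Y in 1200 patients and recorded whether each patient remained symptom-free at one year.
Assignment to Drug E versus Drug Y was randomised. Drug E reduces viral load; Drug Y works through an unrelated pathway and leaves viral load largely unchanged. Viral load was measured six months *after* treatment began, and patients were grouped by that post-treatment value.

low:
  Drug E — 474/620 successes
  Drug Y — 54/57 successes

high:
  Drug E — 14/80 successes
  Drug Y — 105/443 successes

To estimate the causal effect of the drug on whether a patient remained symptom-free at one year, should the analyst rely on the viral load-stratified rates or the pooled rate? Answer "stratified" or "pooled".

pooled

Within every viral load level Drug Y has the higher rate, yet pooled Drug E does — Simpson's reversal.
Viral load is downstream of the drug. One should not condition on a consequence of treatment, so the overall rates are the right comparison.
Pooled: Drug E 69.7% vs Drug Y 31.8%; Drug E is higher overall.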